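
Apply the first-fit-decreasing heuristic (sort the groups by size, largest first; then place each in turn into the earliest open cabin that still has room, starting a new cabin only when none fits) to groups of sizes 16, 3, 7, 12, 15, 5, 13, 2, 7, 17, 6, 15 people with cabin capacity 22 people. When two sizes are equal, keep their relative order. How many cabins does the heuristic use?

Sorted descending: 17, 16, 15, 15, 13, 12, 7, 7, 6, 5, 3, 2.
  17 → cabin 1 (new)  [load 17/22]
  16 → cabin 2 (new)  [load 16/22]
  15 → cabin 3 (new)  [load 15/22]
  15 → cabin 4 (new)  [load 15/22]
  13 → cabin 5 (new)  [load 13/22]
  12 → cabin 6 (new)  [load 12/22]
  7 → cabin 3  [load 22/22]
  7 → cabin 4  [load 22/22]
  6 → cabin 2  [load 22/22]
  5 → cabin 1  [load 22/22]
  3 → cabin 5  [load 16/22]
  2 → cabin 5  [load 18/22]
6 cabins opened.

6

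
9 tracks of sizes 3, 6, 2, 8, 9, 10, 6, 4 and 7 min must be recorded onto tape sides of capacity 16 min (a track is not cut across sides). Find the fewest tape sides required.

Total = 10 + 9 + 8 + 7 + 6 + 6 + 4 + 3 + 2 = 55 min.
Lower bound: ⌈55/16⌉ = 4 tape sides.
A packing using 4 tape sides:
  side 1: 10 + 6 = 16
  side 2: 9 + 7 = 16
  side 3: 8 + 6 + 2 = 16
  side 4: 4 + 3 = 7
This matches the lower bound, so 4 is optimal.

4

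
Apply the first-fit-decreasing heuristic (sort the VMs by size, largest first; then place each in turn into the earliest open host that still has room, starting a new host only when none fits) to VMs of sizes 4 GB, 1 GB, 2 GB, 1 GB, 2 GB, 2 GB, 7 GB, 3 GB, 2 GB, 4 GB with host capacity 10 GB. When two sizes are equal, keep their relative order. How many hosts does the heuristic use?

3

Sorted descending: 7, 4, 4, 3, 2, 2, 2, 2, 1, 1.
  7 → host 1 (new)  [load 7/10]
  4 → host 2 (new)  [load 4/10]
  4 → host 2  [load 8/10]
  3 → host 1  [load 10/10]
  2 → host 2  [load 10/10]
  2 → host 3 (new)  [load 2/10]
  2 → host 3  [load 4/10]
  2 → host 3  [load 6/10]
  1 → host 3  [load 7/10]
  1 → host 3  [load 8/10]
3 hosts opened.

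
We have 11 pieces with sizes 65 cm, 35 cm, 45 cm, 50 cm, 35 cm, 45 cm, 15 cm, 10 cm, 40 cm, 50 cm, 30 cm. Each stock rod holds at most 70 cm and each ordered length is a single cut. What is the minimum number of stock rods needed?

Total = 65 + 50 + 50 + 45 + 45 + 40 + 35 + 35 + 30 + 15 + 10 = 420 cm.
Lower bound: ⌈420/70⌉ = 6 stock rods.
A packing using 7 stock rods:
  stock rod 1: 65 = 65
  stock rod 2: 50 + 15 = 65
  stock rod 3: 50 + 10 = 60
  stock rod 4: 45 = 45
  stock rod 5: 45 = 45
  stock rod 6: 40 + 30 = 70
  stock rod 7: 35 + 35 = 70
No arrangement into 6 stock rods stays within capacity, so 7 is optimal.

7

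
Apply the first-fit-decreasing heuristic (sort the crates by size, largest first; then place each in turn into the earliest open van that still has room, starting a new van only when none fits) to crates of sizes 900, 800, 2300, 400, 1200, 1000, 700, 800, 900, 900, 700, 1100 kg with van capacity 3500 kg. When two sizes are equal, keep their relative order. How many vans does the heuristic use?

Sorted descending: 2300, 1200, 1100, 1000, 900, 900, 900, 800, 800, 700, 700, 400.
  2300 → van 1 (new)  [load 2300/3500]
  1200 → van 1  [load 3500/3500]
  1100 → van 2 (new)  [load 1100/3500]
  1000 → van 2  [load 2100/3500]
  900 → van 2  [load 3000/3500]
  900 → van 3 (new)  [load 900/3500]
  900 → van 3  [load 1800/3500]
  800 → van 3  [load 2600/3500]
  800 → van 3  [load 3400/3500]
  700 → van 4 (new)  [load 700/3500]
  700 → van 4  [load 1400/3500]
  400 → van 2  [load 3400/3500]
4 vans opened.

4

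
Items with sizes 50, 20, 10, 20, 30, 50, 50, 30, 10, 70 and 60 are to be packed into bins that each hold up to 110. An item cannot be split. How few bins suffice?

Total = 70 + 60 + 50 + 50 + 50 + 30 + 30 + 20 + 20 + 10 + 10 = 400.
Lower bound: ⌈400/110⌉ = 4 bins.
A packing using 4 bins:
  bin 1: 70 + 30 + 10 = 110
  bin 2: 60 + 50 = 110
  bin 3: 50 + 50 + 10 = 110
  bin 4: 30 + 20 + 20 = 70
This matches the lower bound, so 4 is optimal.

4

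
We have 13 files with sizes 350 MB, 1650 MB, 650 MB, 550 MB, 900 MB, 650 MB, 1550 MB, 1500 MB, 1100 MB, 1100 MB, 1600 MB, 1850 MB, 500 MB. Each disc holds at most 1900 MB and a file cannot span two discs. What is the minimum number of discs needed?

9

Total = 1850 + 1650 + 1600 + 1550 + 1500 + 1100 + 1100 + 900 + 650 + 650 + 550 + 500 + 350 = 13950 MB.
Lower bound: ⌈13950/1900⌉ = 8 discs.
A packing using 9 discs:
  disc 1: 1850 = 1850
  disc 2: 1650 = 1650
  disc 3: 1600 = 1600
  disc 4: 1550 + 350 = 1900
  disc 5: 1500 = 1500
  disc 6: 1100 + 650 = 1750
  disc 7: 1100 + 650 = 1750
  disc 8: 900 + 550 = 1450
  disc 9: 500 = 500
No arrangement into 8 discs stays within capacity, so 9 is optimal.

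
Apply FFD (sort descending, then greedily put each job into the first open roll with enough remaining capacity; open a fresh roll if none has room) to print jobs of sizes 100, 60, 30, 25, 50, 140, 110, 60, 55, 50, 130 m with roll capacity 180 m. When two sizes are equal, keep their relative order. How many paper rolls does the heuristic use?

Sorted descending: 140, 130, 110, 100, 60, 60, 55, 50, 50, 30, 25.
  140 → roll 1 (new)  [load 140/180]
  130 → roll 2 (new)  [load 130/180]
  110 → roll 3 (new)  [load 110/180]
  100 → roll 4 (new)  [load 100/180]
  60 → roll 3  [load 170/180]
  60 → roll 4  [load 160/180]
  55 → roll 5 (new)  [load 55/180]
  50 → roll 2  [load 180/180]
  50 → roll 5  [load 105/180]
  30 → roll 1  [load 170/180]
  25 → roll 5  [load 130/180]
5 paper rolls opened.

5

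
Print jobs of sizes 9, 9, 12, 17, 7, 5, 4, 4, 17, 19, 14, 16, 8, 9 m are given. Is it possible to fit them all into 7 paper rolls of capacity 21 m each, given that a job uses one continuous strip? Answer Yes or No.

No

Total = 150 m; ⌈150/21⌉ = 8.
At least 8 paper rolls are required, but only 7 are allowed.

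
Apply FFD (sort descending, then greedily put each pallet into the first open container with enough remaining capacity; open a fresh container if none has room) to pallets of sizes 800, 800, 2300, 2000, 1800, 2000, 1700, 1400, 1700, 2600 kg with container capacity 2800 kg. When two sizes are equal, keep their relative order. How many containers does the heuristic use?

8

Sorted descending: 2600, 2300, 2000, 2000, 1800, 1700, 1700, 1400, 800, 800.
  2600 → container 1 (new)  [load 2600/2800]
  2300 → container 2 (new)  [load 2300/2800]
  2000 → container 3 (new)  [load 2000/2800]
  2000 → container 4 (new)  [load 2000/2800]
  1800 → container 5 (new)  [load 1800/2800]
  1700 → container 6 (new)  [load 1700/2800]
  1700 → container 7 (new)  [load 1700/2800]
  1400 → container 8 (new)  [load 1400/2800]
  800 → container 3  [load 2800/2800]
  800 → container 4  [load 2800/2800]
8 containers opened.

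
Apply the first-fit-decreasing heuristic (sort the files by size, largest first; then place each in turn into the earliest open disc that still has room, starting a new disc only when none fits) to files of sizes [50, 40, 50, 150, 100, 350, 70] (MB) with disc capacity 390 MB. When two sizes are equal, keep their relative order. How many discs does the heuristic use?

3

Sorted descending: 350, 150, 100, 70, 50, 50, 40.
  350 → disc 1 (new)  [load 350/390]
  150 → disc 2 (new)  [load 150/390]
  100 → disc 2  [load 250/390]
  70 → disc 2  [load 320/390]
  50 → disc 2  [load 370/390]
  50 → disc 3 (new)  [load 50/390]
  40 → disc 1  [load 390/390]
3 discs opened.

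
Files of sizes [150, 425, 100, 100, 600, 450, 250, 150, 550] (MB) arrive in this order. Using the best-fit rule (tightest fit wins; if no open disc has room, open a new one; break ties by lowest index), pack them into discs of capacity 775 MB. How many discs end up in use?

  150 → disc 1 (new)  [load 150/775]
  425 → disc 1  [load 575/775]
  100 → disc 1  [load 675/775]
  100 → disc 1  [load 775/775]
  600 → disc 2 (new)  [load 600/775]
  450 → disc 3 (new)  [load 450/775]
  250 → disc 3  [load 700/775]
  150 → disc 2  [load 750/775]
  550 → disc 4 (new)  [load 550/775]
4 discs opened.

4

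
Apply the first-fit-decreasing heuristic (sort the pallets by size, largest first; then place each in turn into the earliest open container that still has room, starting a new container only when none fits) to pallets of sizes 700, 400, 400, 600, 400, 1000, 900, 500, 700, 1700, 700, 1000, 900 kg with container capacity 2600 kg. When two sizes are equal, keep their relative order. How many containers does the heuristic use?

4

Sorted descending: 1700, 1000, 1000, 900, 900, 700, 700, 700, 600, 500, 400, 400, 400.
  1700 → container 1 (new)  [load 1700/2600]
  1000 → container 2 (new)  [load 1000/2600]
  1000 → container 2  [load 2000/2600]
  900 → container 1  [load 2600/2600]
  900 → container 3 (new)  [load 900/2600]
  700 → container 3  [load 1600/2600]
  700 → container 3  [load 2300/2600]
  700 → container 4 (new)  [load 700/2600]
  600 → container 2  [load 2600/2600]
  500 → container 4  [load 1200/2600]
  400 → container 4  [load 1600/2600]
  400 → container 4  [load 2000/2600]
  400 → container 4  [load 2400/2600]
4 containers opened.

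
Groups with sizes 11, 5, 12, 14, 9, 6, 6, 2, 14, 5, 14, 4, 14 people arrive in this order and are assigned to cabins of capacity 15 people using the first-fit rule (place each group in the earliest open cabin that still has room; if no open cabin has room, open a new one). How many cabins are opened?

9

  11 → cabin 1 (new)  [load 11/15]
  5 → cabin 2 (new)  [load 5/15]
  12 → cabin 3 (new)  [load 12/15]
  14 → cabin 4 (new)  [load 14/15]
  9 → cabin 2  [load 14/15]
  6 → cabin 5 (new)  [load 6/15]
  6 → cabin 5  [load 12/15]
  2 → cabin 1  [load 13/15]
  14 → cabin 6 (new)  [load 14/15]
  5 → cabin 7 (new)  [load 5/15]
  14 → cabin 8 (new)  [load 14/15]
  4 → cabin 7  [load 9/15]
  14 → cabin 9 (new)  [load 14/15]
9 cabins opened.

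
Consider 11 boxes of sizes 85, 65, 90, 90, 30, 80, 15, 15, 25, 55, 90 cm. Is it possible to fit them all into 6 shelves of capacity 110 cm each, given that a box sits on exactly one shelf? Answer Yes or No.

No

Total = 640 cm; ⌈640/110⌉ = 6.
The bound of 6 does not rule out 6, but exhaustive search shows no assignment into 6 shelves of capacity 110 cm exists — the minimum is 7.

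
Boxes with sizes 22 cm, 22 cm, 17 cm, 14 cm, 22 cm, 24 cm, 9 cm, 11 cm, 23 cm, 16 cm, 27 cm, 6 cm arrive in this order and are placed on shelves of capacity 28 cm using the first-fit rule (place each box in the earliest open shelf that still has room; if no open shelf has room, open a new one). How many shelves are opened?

9

  22 → shelf 1 (new)  [load 22/28]
  22 → shelf 2 (new)  [load 22/28]
  17 → shelf 3 (new)  [load 17/28]
  14 → shelf 4 (new)  [load 14/28]
  22 → shelf 5 (new)  [load 22/28]
  24 → shelf 6 (new)  [load 24/28]
  9 → shelf 3  [load 26/28]
  11 → shelf 4  [load 25/28]
  23 → shelf 7 (new)  [load 23/28]
  16 → shelf 8 (new)  [load 16/28]
  27 → shelf 9 (new)  [load 27/28]
  6 → shelf 1  [load 28/28]
9 shelves opened.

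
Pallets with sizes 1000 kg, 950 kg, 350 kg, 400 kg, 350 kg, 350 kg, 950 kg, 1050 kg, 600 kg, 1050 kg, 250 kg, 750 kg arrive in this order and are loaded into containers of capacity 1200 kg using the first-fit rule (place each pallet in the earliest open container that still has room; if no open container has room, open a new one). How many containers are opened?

8

  1000 → container 1 (new)  [load 1000/1200]
  950 → container 2 (new)  [load 950/1200]
  350 → container 3 (new)  [load 350/1200]
  400 → container 3  [load 750/1200]
  350 → container 3  [load 1100/1200]
  350 → container 4 (new)  [load 350/1200]
  950 → container 5 (new)  [load 950/1200]
  1050 → container 6 (new)  [load 1050/1200]
  600 → container 4  [load 950/1200]
  1050 → container 7 (new)  [load 1050/1200]
  250 → container 2  [load 1200/1200]
  750 → container 8 (new)  [load 750/1200]
8 containers opened.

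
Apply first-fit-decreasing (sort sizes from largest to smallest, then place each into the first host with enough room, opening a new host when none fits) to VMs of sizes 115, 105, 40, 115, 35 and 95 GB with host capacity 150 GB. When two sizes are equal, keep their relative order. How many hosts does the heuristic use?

4

Sorted descending: 115, 115, 105, 95, 40, 35.
  115 → host 1 (new)  [load 115/150]
  115 → host 2 (new)  [load 115/150]
  105 → host 3 (new)  [load 105/150]
  95 → host 4 (new)  [load 95/150]
  40 → host 3  [load 145/150]
  35 → host 1  [load 150/150]
4 hosts opened.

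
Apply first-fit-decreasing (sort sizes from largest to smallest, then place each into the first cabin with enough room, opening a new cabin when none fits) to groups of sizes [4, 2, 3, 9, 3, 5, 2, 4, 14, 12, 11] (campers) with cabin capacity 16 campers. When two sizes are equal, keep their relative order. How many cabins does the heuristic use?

Sorted descending: 14, 12, 11, 9, 5, 4, 4, 3, 3, 2, 2.
  14 → cabin 1 (new)  [load 14/16]
  12 → cabin 2 (new)  [load 12/16]
  11 → cabin 3 (new)  [load 11/16]
  9 → cabin 4 (new)  [load 9/16]
  5 → cabin 3  [load 16/16]
  4 → cabin 2  [load 16/16]
  4 → cabin 4  [load 13/16]
  3 → cabin 4  [load 16/16]
  3 → cabin 5 (new)  [load 3/16]
  2 → cabin 1  [load 16/16]
  2 → cabin 5  [load 5/16]
5 cabins opened.

5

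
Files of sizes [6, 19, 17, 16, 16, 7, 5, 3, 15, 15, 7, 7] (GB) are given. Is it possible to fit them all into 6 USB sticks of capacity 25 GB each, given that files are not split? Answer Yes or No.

Yes

A valid assignment using 6 USB sticks:
  USB stick 1: 19 + 6 = 25
  USB stick 2: 17 + 7 = 24
  USB stick 3: 16 + 7 = 23
  USB stick 4: 16 + 7 = 23
  USB stick 5: 15 + 5 + 3 = 23
  USB stick 6: 15 = 15
Every load is within 25 GB, so 6 USB sticks suffice.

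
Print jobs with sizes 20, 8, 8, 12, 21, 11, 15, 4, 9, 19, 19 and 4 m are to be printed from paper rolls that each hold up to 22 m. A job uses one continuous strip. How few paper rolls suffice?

8

Total = 21 + 20 + 19 + 19 + 15 + 12 + 11 + 9 + 8 + 8 + 4 + 4 = 150 m.
Lower bound: ⌈150/22⌉ = 7 paper rolls.
A packing using 8 paper rolls:
  roll 1: 21 = 21
  roll 2: 20 = 20
  roll 3: 19 = 19
  roll 4: 19 = 19
  roll 5: 15 + 4 = 19
  roll 6: 12 + 9 = 21
  roll 7: 11 + 8 = 19
  roll 8: 8 + 4 = 12
No arrangement into 7 paper rolls stays within capacity, so 8 is optimal.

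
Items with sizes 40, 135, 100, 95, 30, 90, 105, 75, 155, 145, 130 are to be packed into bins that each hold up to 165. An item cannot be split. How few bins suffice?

8

Total = 155 + 145 + 135 + 130 + 105 + 100 + 95 + 90 + 75 + 40 + 30 = 1100.
Lower bound: ⌈1100/165⌉ = 7 bins.
Also, 8 items each exceed 165/2, and no two of those can share a bin, so at least 8 bins are needed.
A packing using 8 bins:
  bin 1: 155 = 155
  bin 2: 145 = 145
  bin 3: 135 + 30 = 165
  bin 4: 130 = 130
  bin 5: 105 + 40 = 145
  bin 6: 100 = 100
  bin 7: 95 = 95
  bin 8: 90 + 75 = 165
This matches the lower bound, so 8 is optimal.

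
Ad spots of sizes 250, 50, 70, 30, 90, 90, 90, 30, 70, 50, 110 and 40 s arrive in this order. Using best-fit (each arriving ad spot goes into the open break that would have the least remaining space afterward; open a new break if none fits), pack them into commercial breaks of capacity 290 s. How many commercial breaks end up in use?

4

  250 → break 1 (new)  [load 250/290]
  50 → break 2 (new)  [load 50/290]
  70 → break 2  [load 120/290]
  30 → break 1  [load 280/290]
  90 → break 2  [load 210/290]
  90 → break 3 (new)  [load 90/290]
  90 → break 3  [load 180/290]
  30 → break 2  [load 240/290]
  70 → break 3  [load 250/290]
  50 → break 2  [load 290/290]
  110 → break 4 (new)  [load 110/290]
  40 → break 3  [load 290/290]
4 commercial breaks opened.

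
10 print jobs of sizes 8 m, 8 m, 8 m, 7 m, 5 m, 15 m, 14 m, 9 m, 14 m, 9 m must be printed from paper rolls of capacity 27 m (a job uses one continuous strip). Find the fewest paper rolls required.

Total = 15 + 14 + 14 + 9 + 9 + 8 + 8 + 8 + 7 + 5 = 97 m.
Lower bound: ⌈97/27⌉ = 4 paper rolls.
A packing using 4 paper rolls:
  roll 1: 15 + 9 = 24
  roll 2: 14 + 9 = 23
  roll 3: 14 + 8 + 5 = 27
  roll 4: 8 + 8 + 7 = 23
This matches the lower bound, so 4 is optimal.

4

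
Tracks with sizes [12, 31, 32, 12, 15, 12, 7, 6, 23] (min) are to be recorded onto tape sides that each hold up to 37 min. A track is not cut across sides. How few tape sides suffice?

Total = 32 + 31 + 23 + 15 + 12 + 12 + 12 + 7 + 6 = 150 min.
Lower bound: ⌈150/37⌉ = 5 tape sides.
A packing using 5 tape sides:
  side 1: 32 = 32
  side 2: 31 + 6 = 37
  side 3: 23 + 12 = 35
  side 4: 15 + 12 + 7 = 34
  side 5: 12 = 12
This matches the lower bound, so 5 is optimal.

5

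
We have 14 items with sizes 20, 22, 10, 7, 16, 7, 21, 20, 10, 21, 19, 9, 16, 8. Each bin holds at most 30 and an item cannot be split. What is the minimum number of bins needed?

8

Total = 22 + 21 + 21 + 20 + 20 + 19 + 16 + 16 + 10 + 10 + 9 + 8 + 7 + 7 = 206.
Lower bound: ⌈206/30⌉ = 7 bins.
Also, 8 items each exceed 15, and no two of those can share a bin, so at least 8 bins are needed.
A packing using 8 bins:
  bin 1: 22 + 8 = 30
  bin 2: 21 + 9 = 30
  bin 3: 21 + 7 = 28
  bin 4: 20 + 10 = 30
  bin 5: 20 + 10 = 30
  bin 6: 19 + 7 = 26
  bin 7: 16 = 16
  bin 8: 16 = 16
This matches the lower bound, so 8 is optimal.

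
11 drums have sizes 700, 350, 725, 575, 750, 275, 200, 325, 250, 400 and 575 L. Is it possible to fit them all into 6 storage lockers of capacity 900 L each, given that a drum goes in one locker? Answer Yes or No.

No

Total = 5125 L; ⌈5125/900⌉ = 6.
The bound of 6 does not rule out 6, but exhaustive search shows no assignment into 6 storage lockers of capacity 900 L exists — the minimum is 7.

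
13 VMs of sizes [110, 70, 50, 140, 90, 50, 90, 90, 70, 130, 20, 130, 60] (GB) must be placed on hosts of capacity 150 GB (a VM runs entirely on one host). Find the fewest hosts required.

Total = 140 + 130 + 130 + 110 + 90 + 90 + 90 + 70 + 70 + 60 + 50 + 50 + 20 = 1100 GB.
Lower bound: ⌈1100/150⌉ = 8 hosts.
A packing using 8 hosts:
  host 1: 140 = 140
  host 2: 130 + 20 = 150
  host 3: 130 = 130
  host 4: 110 = 110
  host 5: 90 + 60 = 150
  host 6: 90 + 50 = 140
  host 7: 90 + 50 = 140
  host 8: 70 + 70 = 140
This matches the lower bound, so 8 is optimal.

8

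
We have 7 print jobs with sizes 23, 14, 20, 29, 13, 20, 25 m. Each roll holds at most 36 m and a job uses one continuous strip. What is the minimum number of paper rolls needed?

5

Total = 29 + 25 + 23 + 20 + 20 + 14 + 13 = 144 m.
Lower bound: ⌈144/36⌉ = 4 paper rolls.
Also, 5 print jobs each exceed 18 m, and no two of those can share a roll, so at least 5 paper rolls are needed.
A packing using 5 paper rolls:
  roll 1: 29 = 29
  roll 2: 25 = 25
  roll 3: 23 + 13 = 36
  roll 4: 20 + 14 = 34
  roll 5: 20 = 20
This matches the lower bound, so 5 is optimal.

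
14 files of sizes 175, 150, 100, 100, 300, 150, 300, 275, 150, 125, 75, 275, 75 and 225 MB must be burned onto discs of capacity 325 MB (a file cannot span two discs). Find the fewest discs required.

Total = 300 + 300 + 275 + 275 + 225 + 175 + 150 + 150 + 150 + 125 + 100 + 100 + 75 + 75 = 2475 MB.
Lower bound: ⌈2475/325⌉ = 8 discs.
A packing using 9 discs:
  disc 1: 300 = 300
  disc 2: 300 = 300
  disc 3: 275 = 275
  disc 4: 275 = 275
  disc 5: 225 + 100 = 325
  disc 6: 175 + 150 = 325
  disc 7: 150 + 150 = 300
  disc 8: 125 + 100 + 75 = 300
  disc 9: 75 = 75
No arrangement into 8 discs stays within capacity, so 9 is optimal.

9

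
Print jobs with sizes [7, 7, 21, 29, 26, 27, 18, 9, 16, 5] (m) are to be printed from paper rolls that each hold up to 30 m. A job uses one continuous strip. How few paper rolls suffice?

Total = 29 + 27 + 26 + 21 + 18 + 16 + 9 + 7 + 7 + 5 = 165 m.
Lower bound: ⌈165/30⌉ = 6 paper rolls.
A packing using 6 paper rolls:
  roll 1: 29 = 29
  roll 2: 27 = 27
  roll 3: 26 = 26
  roll 4: 21 + 9 = 30
  roll 5: 18 + 7 + 5 = 30
  roll 6: 16 + 7 = 23
This matches the lower bound, so 6 is optimal.

6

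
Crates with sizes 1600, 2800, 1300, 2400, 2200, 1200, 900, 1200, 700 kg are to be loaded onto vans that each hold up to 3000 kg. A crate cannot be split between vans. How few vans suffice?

6

Total = 2800 + 2400 + 2200 + 1600 + 1300 + 1200 + 1200 + 900 + 700 = 14300 kg.
Lower bound: ⌈14300/3000⌉ = 5 vans.
A packing using 6 vans:
  van 1: 2800 = 2800
  van 2: 2400 = 2400
  van 3: 2200 + 700 = 2900
  van 4: 1600 + 1300 = 2900
  van 5: 1200 + 1200 = 2400
  van 6: 900 = 900
No arrangement into 5 vans stays within capacity, so 6 is optimal.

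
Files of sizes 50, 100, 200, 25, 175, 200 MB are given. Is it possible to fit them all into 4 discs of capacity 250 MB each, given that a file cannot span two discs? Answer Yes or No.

Yes

A valid assignment using 4 discs:
  disc 1: 200 + 50 = 250
  disc 2: 200 + 25 = 225
  disc 3: 175 = 175
  disc 4: 100 = 100
Every load is within 250 MB, so 4 discs suffice.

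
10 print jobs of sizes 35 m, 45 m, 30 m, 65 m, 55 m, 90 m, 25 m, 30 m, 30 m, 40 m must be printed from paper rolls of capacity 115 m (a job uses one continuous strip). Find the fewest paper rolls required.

4

Total = 90 + 65 + 55 + 45 + 40 + 35 + 30 + 30 + 30 + 25 = 445 m.
Lower bound: ⌈445/115⌉ = 4 paper rolls.
A packing using 4 paper rolls:
  roll 1: 90 + 25 = 115
  roll 2: 65 + 45 = 110
  roll 3: 55 + 30 + 30 = 115
  roll 4: 40 + 35 + 30 = 105
This matches the lower bound, so 4 is optimal.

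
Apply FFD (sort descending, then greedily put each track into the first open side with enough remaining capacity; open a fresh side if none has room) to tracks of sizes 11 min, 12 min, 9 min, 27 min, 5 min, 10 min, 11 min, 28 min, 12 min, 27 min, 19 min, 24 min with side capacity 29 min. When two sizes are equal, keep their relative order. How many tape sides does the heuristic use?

8

Sorted descending: 28, 27, 27, 24, 19, 12, 12, 11, 11, 10, 9, 5.
  28 → side 1 (new)  [load 28/29]
  27 → side 2 (new)  [load 27/29]
  27 → side 3 (new)  [load 27/29]
  24 → side 4 (new)  [load 24/29]
  19 → side 5 (new)  [load 19/29]
  12 → side 6 (new)  [load 12/29]
  12 → side 6  [load 24/29]
  11 → side 7 (new)  [load 11/29]
  11 → side 7  [load 22/29]
  10 → side 5  [load 29/29]
  9 → side 8 (new)  [load 9/29]
  5 → side 4  [load 29/29]
8 tape sides opened.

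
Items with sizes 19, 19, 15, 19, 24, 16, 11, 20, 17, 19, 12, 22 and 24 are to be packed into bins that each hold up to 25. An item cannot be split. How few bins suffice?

Total = 24 + 24 + 22 + 20 + 19 + 19 + 19 + 19 + 17 + 16 + 15 + 12 + 11 = 237.
Lower bound: ⌈237/25⌉ = 10 bins.
Also, 11 items each exceed 25/2, and no two of those can share a bin, so at least 11 bins are needed.
A packing using 12 bins:
  bin 1: 24 = 24
  bin 2: 24 = 24
  bin 3: 22 = 22
  bin 4: 20 = 20
  bin 5: 19 = 19
  bin 6: 19 = 19
  bin 7: 19 = 19
  bin 8: 19 = 19
  bin 9: 17 = 17
  bin 10: 16 = 16
  bin 11: 15 = 15
  bin 12: 12 + 11 = 23
No arrangement into 11 bins stays within capacity, so 12 is optimal.

12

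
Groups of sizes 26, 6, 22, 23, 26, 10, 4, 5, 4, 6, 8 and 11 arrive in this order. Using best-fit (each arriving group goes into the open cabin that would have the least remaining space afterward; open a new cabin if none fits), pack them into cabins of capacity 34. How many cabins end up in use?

5

  26 → cabin 1 (new)  [load 26/34]
  6 → cabin 1  [load 32/34]
  22 → cabin 2 (new)  [load 22/34]
  23 → cabin 3 (new)  [load 23/34]
  26 → cabin 4 (new)  [load 26/34]
  10 → cabin 3  [load 33/34]
  4 → cabin 4  [load 30/34]
  5 → cabin 2  [load 27/34]
  4 → cabin 4  [load 34/34]
  6 → cabin 2  [load 33/34]
  8 → cabin 5 (new)  [load 8/34]
  11 → cabin 5  [load 19/34]
5 cabins opened.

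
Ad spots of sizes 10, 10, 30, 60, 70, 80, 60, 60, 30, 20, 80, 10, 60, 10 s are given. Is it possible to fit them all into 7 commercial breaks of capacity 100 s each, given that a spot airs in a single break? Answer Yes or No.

A valid assignment using 7 commercial breaks:
  break 1: 80 + 20 = 100
  break 2: 80 + 10 + 10 = 100
  break 3: 70 + 30 = 100
  break 4: 60 + 30 + 10 = 100
  break 5: 60 + 10 = 70
  break 6: 60 = 60
  break 7: 60 = 60
Every load is within 100 s, so 7 commercial breaks suffice.

Yes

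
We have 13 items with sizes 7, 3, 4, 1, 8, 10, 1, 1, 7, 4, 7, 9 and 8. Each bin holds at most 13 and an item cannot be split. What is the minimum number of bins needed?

Total = 10 + 9 + 8 + 8 + 7 + 7 + 7 + 4 + 4 + 3 + 1 + 1 + 1 = 70.
Lower bound: ⌈70/13⌉ = 6 bins.
Also, 7 items each exceed 13/2, and no two of those can share a bin, so at least 7 bins are needed.
A packing using 7 bins:
  bin 1: 10 + 3 = 13
  bin 2: 9 + 4 = 13
  bin 3: 8 + 4 + 1 = 13
  bin 4: 8 + 1 + 1 = 10
  bin 5: 7 = 7
  bin 6: 7 = 7
  bin 7: 7 = 7
This matches the lower bound, so 7 is optimal.

7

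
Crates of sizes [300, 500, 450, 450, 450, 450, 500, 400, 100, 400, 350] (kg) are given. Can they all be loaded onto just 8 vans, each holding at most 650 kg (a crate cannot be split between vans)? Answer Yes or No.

No

Total = 4350 kg; ⌈4350/650⌉ = 7.
9 crates each exceed half the capacity and cannot share a van, forcing at least 9 vans.
At least 9 vans are required, but only 8 are allowed.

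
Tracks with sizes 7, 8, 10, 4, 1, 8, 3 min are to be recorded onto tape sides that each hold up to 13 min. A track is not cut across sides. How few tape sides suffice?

Total = 10 + 8 + 8 + 7 + 4 + 3 + 1 = 41 min.
Lower bound: ⌈41/13⌉ = 4 tape sides.
A packing using 4 tape sides:
  side 1: 10 + 3 = 13
  side 2: 8 + 4 + 1 = 13
  side 3: 8 = 8
  side 4: 7 = 7
This matches the lower bound, so 4 is optimal.

4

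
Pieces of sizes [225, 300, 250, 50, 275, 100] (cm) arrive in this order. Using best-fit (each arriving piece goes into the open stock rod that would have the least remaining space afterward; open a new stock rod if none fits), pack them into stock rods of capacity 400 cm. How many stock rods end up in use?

4

  225 → stock rod 1 (new)  [load 225/400]
  300 → stock rod 2 (new)  [load 300/400]
  250 → stock rod 3 (new)  [load 250/400]
  50 → stock rod 2  [load 350/400]
  275 → stock rod 4 (new)  [load 275/400]
  100 → stock rod 4  [load 375/400]
4 stock rods opened.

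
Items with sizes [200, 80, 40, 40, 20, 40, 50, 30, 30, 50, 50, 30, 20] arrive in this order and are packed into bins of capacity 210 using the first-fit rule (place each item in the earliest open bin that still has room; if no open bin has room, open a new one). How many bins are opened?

  200 → bin 1 (new)  [load 200/210]
  80 → bin 2 (new)  [load 80/210]
  40 → bin 2  [load 120/210]
  40 → bin 2  [load 160/210]
  20 → bin 2  [load 180/210]
  40 → bin 3 (new)  [load 40/210]
  50 → bin 3  [load 90/210]
  30 → bin 2  [load 210/210]
  30 → bin 3  [load 120/210]
  50 → bin 3  [load 170/210]
  50 → bin 4 (new)  [load 50/210]
  30 → bin 3  [load 200/210]
  20 → bin 4  [load 70/210]
4 bins opened.

4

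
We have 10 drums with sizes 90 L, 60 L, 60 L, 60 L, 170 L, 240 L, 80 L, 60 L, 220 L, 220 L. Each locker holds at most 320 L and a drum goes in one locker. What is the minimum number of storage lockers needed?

Total = 240 + 220 + 220 + 170 + 90 + 80 + 60 + 60 + 60 + 60 = 1260 L.
Lower bound: ⌈1260/320⌉ = 4 storage lockers.
A packing using 5 storage lockers:
  locker 1: 240 + 80 = 320
  locker 2: 220 + 90 = 310
  locker 3: 220 + 60 = 280
  locker 4: 170 + 60 + 60 = 290
  locker 5: 60 = 60
No arrangement into 4 storage lockers stays within capacity, so 5 is optimal.

5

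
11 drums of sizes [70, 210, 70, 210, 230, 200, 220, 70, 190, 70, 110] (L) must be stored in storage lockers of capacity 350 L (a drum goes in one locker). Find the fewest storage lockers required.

Total = 230 + 220 + 210 + 210 + 200 + 190 + 110 + 70 + 70 + 70 + 70 = 1650 L.
Lower bound: ⌈1650/350⌉ = 5 storage lockers.
Also, 6 drums each exceed 175 L, and no two of those can share a locker, so at least 6 storage lockers are needed.
A packing using 6 storage lockers:
  locker 1: 230 + 110 = 340
  locker 2: 220 + 70 = 290
  locker 3: 210 + 70 + 70 = 350
  locker 4: 210 + 70 = 280
  locker 5: 200 = 200
  locker 6: 190 = 190
This matches the lower bound, so 6 is optimal.

6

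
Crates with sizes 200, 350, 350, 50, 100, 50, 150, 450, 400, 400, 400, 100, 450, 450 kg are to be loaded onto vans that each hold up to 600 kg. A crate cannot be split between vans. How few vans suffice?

8

Total = 450 + 450 + 450 + 400 + 400 + 400 + 350 + 350 + 200 + 150 + 100 + 100 + 50 + 50 = 3900 kg.
Lower bound: ⌈3900/600⌉ = 7 vans.
Also, 8 crates each exceed 300 kg, and no two of those can share a van, so at least 8 vans are needed.
A packing using 8 vans:
  van 1: 450 + 150 = 600
  van 2: 450 + 100 + 50 = 600
  van 3: 450 + 100 + 50 = 600
  van 4: 400 + 200 = 600
  van 5: 400 = 400
  van 6: 400 = 400
  van 7: 350 = 350
  van 8: 350 = 350
This matches the lower bound, so 8 is optimal.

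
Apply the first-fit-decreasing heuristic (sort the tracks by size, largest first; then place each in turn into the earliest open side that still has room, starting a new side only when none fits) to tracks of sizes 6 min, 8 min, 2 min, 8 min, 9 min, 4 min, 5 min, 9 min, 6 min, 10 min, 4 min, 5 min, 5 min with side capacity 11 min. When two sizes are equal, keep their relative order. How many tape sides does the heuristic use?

Sorted descending: 10, 9, 9, 8, 8, 6, 6, 5, 5, 5, 4, 4, 2.
  10 → side 1 (new)  [load 10/11]
  9 → side 2 (new)  [load 9/11]
  9 → side 3 (new)  [load 9/11]
  8 → side 4 (new)  [load 8/11]
  8 → side 5 (new)  [load 8/11]
  6 → side 6 (new)  [load 6/11]
  6 → side 7 (new)  [load 6/11]
  5 → side 6  [load 11/11]
  5 → side 7  [load 11/11]
  5 → side 8 (new)  [load 5/11]
  4 → side 8  [load 9/11]
  4 → side 9 (new)  [load 4/11]
  2 → side 2  [load 11/11]
9 tape sides opened.

9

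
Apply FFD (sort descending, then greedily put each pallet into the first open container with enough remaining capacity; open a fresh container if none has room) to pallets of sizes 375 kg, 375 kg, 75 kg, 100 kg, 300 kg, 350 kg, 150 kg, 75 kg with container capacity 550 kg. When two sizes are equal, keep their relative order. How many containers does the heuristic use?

Sorted descending: 375, 375, 350, 300, 150, 100, 75, 75.
  375 → container 1 (new)  [load 375/550]
  375 → container 2 (new)  [load 375/550]
  350 → container 3 (new)  [load 350/550]
  300 → container 4 (new)  [load 300/550]
  150 → container 1  [load 525/550]
  100 → container 2  [load 475/550]
  75 → container 2  [load 550/550]
  75 → container 3  [load 425/550]
4 containers opened.

4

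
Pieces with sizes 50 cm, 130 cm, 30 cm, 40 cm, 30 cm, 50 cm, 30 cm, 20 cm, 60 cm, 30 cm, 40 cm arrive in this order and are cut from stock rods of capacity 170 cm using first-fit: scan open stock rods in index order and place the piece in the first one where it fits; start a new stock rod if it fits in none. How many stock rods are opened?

4

  50 → stock rod 1 (new)  [load 50/170]
  130 → stock rod 2 (new)  [load 130/170]
  30 → stock rod 1  [load 80/170]
  40 → stock rod 1  [load 120/170]
  30 → stock rod 1  [load 150/170]
  50 → stock rod 3 (new)  [load 50/170]
  30 → stock rod 2  [load 160/170]
  20 → stock rod 1  [load 170/170]
  60 → stock rod 3  [load 110/170]
  30 → stock rod 3  [load 140/170]
  40 → stock rod 4 (new)  [load 40/170]
4 stock rods opened.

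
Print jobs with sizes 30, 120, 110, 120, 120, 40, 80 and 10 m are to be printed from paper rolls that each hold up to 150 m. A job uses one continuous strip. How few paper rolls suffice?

5

Total = 120 + 120 + 120 + 110 + 80 + 40 + 30 + 10 = 630 m.
Lower bound: ⌈630/150⌉ = 5 paper rolls.
A packing using 5 paper rolls:
  roll 1: 120 + 30 = 150
  roll 2: 120 + 10 = 130
  roll 3: 120 = 120
  roll 4: 110 + 40 = 150
  roll 5: 80 = 80
This matches the lower bound, so 5 is optimal.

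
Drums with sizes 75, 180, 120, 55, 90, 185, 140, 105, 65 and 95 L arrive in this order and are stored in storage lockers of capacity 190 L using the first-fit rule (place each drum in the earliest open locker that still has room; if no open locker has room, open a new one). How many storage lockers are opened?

7

  75 → locker 1 (new)  [load 75/190]
  180 → locker 2 (new)  [load 180/190]
  120 → locker 3 (new)  [load 120/190]
  55 → locker 1  [load 130/190]
  90 → locker 4 (new)  [load 90/190]
  185 → locker 5 (new)  [load 185/190]
  140 → locker 6 (new)  [load 140/190]
  105 → locker 7 (new)  [load 105/190]
  65 → locker 3  [load 185/190]
  95 → locker 4  [load 185/190]
7 storage lockers opened.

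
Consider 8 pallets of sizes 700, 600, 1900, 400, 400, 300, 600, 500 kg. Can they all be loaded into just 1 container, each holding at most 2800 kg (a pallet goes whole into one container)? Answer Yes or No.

No

Total = 5400 kg; ⌈5400/2800⌉ = 2.
At least 2 containers are required, but only 1 is allowed.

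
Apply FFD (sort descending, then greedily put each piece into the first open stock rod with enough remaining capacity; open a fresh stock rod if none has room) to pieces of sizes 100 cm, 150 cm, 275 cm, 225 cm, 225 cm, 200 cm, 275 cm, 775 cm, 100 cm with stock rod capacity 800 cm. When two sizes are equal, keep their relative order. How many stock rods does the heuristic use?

Sorted descending: 775, 275, 275, 225, 225, 200, 150, 100, 100.
  775 → stock rod 1 (new)  [load 775/800]
  275 → stock rod 2 (new)  [load 275/800]
  275 → stock rod 2  [load 550/800]
  225 → stock rod 2  [load 775/800]
  225 → stock rod 3 (new)  [load 225/800]
  200 → stock rod 3  [load 425/800]
  150 → stock rod 3  [load 575/800]
  100 → stock rod 3  [load 675/800]
  100 → stock rod 3  [load 775/800]
3 stock rods opened.

3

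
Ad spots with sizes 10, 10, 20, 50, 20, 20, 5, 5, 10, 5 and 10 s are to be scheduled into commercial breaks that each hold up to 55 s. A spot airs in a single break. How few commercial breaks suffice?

Total = 50 + 20 + 20 + 20 + 10 + 10 + 10 + 10 + 5 + 5 + 5 = 165 s.
Lower bound: ⌈165/55⌉ = 3 commercial breaks.
A packing using 3 commercial breaks:
  break 1: 50 + 5 = 55
  break 2: 20 + 20 + 10 + 5 = 55
  break 3: 20 + 10 + 10 + 10 + 5 = 55
This matches the lower bound, so 3 is optimal.

3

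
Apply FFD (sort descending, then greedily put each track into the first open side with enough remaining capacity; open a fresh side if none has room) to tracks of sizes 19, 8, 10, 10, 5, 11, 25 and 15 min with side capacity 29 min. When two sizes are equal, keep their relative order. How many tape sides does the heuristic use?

Sorted descending: 25, 19, 15, 11, 10, 10, 8, 5.
  25 → side 1 (new)  [load 25/29]
  19 → side 2 (new)  [load 19/29]
  15 → side 3 (new)  [load 15/29]
  11 → side 3  [load 26/29]
  10 → side 2  [load 29/29]
  10 → side 4 (new)  [load 10/29]
  8 → side 4  [load 18/29]
  5 → side 4  [load 23/29]
4 tape sides opened.

4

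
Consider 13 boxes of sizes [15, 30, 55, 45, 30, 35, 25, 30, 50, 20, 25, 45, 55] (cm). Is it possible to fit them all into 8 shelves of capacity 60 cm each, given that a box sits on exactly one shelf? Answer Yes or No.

No

Total = 460 cm; ⌈460/60⌉ = 8.
The bound of 8 does not rule out 8, but exhaustive search shows no assignment into 8 shelves of capacity 60 cm exists — the minimum is 9.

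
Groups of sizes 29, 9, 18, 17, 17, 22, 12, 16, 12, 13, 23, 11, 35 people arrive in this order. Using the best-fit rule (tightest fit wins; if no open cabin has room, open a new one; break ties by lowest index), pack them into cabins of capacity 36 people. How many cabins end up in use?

8

  29 → cabin 1 (new)  [load 29/36]
  9 → cabin 2 (new)  [load 9/36]
  18 → cabin 2  [load 27/36]
  17 → cabin 3 (new)  [load 17/36]
  17 → cabin 3  [load 34/36]
  22 → cabin 4 (new)  [load 22/36]
  12 → cabin 4  [load 34/36]
  16 → cabin 5 (new)  [load 16/36]
  12 → cabin 5  [load 28/36]
  13 → cabin 6 (new)  [load 13/36]
  23 → cabin 6  [load 36/36]
  11 → cabin 7 (new)  [load 11/36]
  35 → cabin 8 (new)  [load 35/36]
8 cabins opened.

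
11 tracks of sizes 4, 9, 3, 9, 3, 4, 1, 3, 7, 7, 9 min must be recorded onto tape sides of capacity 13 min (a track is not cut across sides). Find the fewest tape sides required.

5

Total = 9 + 9 + 9 + 7 + 7 + 4 + 4 + 3 + 3 + 3 + 1 = 59 min.
Lower bound: ⌈59/13⌉ = 5 tape sides.
A packing using 5 tape sides:
  side 1: 9 + 4 = 13
  side 2: 9 + 4 = 13
  side 3: 9 + 3 + 1 = 13
  side 4: 7 + 3 + 3 = 13
  side 5: 7 = 7
This matches the lower bound, so 5 is optimal.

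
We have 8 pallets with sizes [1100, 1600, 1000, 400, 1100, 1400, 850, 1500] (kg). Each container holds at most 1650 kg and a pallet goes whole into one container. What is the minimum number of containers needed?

7

Total = 1600 + 1500 + 1400 + 1100 + 1100 + 1000 + 850 + 400 = 8950 kg.
Lower bound: ⌈8950/1650⌉ = 6 containers.
Also, 7 pallets each exceed 825 kg, and no two of those can share a container, so at least 7 containers are needed.
A packing using 7 containers:
  container 1: 1600 = 1600
  container 2: 1500 = 1500
  container 3: 1400 = 1400
  container 4: 1100 + 400 = 1500
  container 5: 1100 = 1100
  container 6: 1000 = 1000
  container 7: 850 = 850
This matches the lower bound, so 7 is optimal.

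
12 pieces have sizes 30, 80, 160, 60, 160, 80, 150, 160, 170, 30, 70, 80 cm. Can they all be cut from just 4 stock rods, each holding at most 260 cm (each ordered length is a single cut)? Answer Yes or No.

Total = 1230 cm; ⌈1230/260⌉ = 5.
At least 5 stock rods are required, but only 4 are allowed.

No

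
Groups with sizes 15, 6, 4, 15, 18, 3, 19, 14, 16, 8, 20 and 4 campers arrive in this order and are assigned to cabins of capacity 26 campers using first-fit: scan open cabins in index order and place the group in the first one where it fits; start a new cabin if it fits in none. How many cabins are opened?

  15 → cabin 1 (new)  [load 15/26]
  6 → cabin 1  [load 21/26]
  4 → cabin 1  [load 25/26]
  15 → cabin 2 (new)  [load 15/26]
  18 → cabin 3 (new)  [load 18/26]
  3 → cabin 2  [load 18/26]
  19 → cabin 4 (new)  [load 19/26]
  14 → cabin 5 (new)  [load 14/26]
  16 → cabin 6 (new)  [load 16/26]
  8 → cabin 2  [load 26/26]
  20 → cabin 7 (new)  [load 20/26]
  4 → cabin 3  [load 22/26]
7 cabins opened.

7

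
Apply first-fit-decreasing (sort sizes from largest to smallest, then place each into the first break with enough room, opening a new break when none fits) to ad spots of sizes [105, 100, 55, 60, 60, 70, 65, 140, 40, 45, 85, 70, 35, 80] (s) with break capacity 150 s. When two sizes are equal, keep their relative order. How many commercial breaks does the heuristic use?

Sorted descending: 140, 105, 100, 85, 80, 70, 70, 65, 60, 60, 55, 45, 40, 35.
  140 → break 1 (new)  [load 140/150]
  105 → break 2 (new)  [load 105/150]
  100 → break 3 (new)  [load 100/150]
  85 → break 4 (new)  [load 85/150]
  80 → break 5 (new)  [load 80/150]
  70 → break 5  [load 150/150]
  70 → break 6 (new)  [load 70/150]
  65 → break 4  [load 150/150]
  60 → break 6  [load 130/150]
  60 → break 7 (new)  [load 60/150]
  55 → break 7  [load 115/150]
  45 → break 2  [load 150/150]
  40 → break 3  [load 140/150]
  35 → break 7  [load 150/150]
7 commercial breaks opened.

7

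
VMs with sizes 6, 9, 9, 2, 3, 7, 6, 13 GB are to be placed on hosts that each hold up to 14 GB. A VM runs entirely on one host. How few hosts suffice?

Total = 13 + 9 + 9 + 7 + 6 + 6 + 3 + 2 = 55 GB.
Lower bound: ⌈55/14⌉ = 4 hosts.
A packing using 5 hosts:
  host 1: 13 = 13
  host 2: 9 + 3 + 2 = 14
  host 3: 9 = 9
  host 4: 7 + 6 = 13
  host 5: 6 = 6
No arrangement into 4 hosts stays within capacity, so 5 is optimal.

5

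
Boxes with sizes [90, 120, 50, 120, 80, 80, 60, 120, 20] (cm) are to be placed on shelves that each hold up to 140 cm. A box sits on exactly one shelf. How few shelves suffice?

Total = 120 + 120 + 120 + 90 + 80 + 80 + 60 + 50 + 20 = 740 cm.
Lower bound: ⌈740/140⌉ = 6 shelves.
A packing using 6 shelves:
  shelf 1: 120 + 20 = 140
  shelf 2: 120 = 120
  shelf 3: 120 = 120
  shelf 4: 90 + 50 = 140
  shelf 5: 80 + 60 = 140
  shelf 6: 80 = 80
This matches the lower bound, so 6 is optimal.

6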